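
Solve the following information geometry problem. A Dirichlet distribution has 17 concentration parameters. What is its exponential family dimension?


Exponential family dimension calculation:
Dirichlet with 17 components has 17 natural parameters.

17


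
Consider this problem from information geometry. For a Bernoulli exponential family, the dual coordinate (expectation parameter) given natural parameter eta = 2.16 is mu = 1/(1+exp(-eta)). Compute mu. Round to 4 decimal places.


Dual coordinate (expectation parameter) for Bernoulli:
mu = 1/(1+exp(-eta)).
eta = 2.16.
exp(-eta) = exp(-2.16) = 0.115325.
mu = 1/(1+0.115325) = 0.8966

0.8966


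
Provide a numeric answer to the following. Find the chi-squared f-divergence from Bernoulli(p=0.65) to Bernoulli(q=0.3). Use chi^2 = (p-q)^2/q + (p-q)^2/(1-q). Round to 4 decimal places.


Chi-squared divergence between Bernoulli distributions:
chi^2 = (p-q)^2/q + (p-q)^2/(1-q).
p = 0.65, q = 0.3, p-q = 0.35.
(p-q)^2 = 0.1225.
term1 = 0.1225/0.3 = 0.408333.
term2 = 0.1225/0.7 = 0.175.
chi^2 = 0.408333 + 0.175 = 0.5833

0.5833


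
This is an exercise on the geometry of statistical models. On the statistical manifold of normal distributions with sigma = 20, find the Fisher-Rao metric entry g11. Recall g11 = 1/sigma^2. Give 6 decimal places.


For the 2-parameter normal family, the Fisher metric has:
  g11 = 1/sigma^2, g22 = 2/sigma^2.
sigma = 20, sigma^2 = 400.
g11 = 0.002500

0.002500


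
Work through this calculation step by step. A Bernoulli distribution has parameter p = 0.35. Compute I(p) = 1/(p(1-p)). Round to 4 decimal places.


For Bernoulli(p), Fisher information is I(p) = 1/(p*(1-p)).
p = 0.35, 1-p = 0.65.
p*(1-p) = 0.2275.
I(p) = 1/0.2275 = 4.3956

4.3956


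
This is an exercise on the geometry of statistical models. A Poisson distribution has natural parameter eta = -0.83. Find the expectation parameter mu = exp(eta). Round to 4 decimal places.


Expectation parameter for Poisson exponential family:
mu = exp(eta).
eta = -0.83.
mu = exp(-0.83) = 0.4360

0.4360


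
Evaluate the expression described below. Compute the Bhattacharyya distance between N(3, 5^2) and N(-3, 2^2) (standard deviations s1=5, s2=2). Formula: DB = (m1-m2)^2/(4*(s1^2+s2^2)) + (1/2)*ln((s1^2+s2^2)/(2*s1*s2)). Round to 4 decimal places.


Bhattacharyya distance between two Gaussians:
DB = (m1-m2)^2/(4*(s1^2+s2^2)) + (1/2)*ln((s1^2+s2^2)/(2*s1*s2)).
(m1-m2)^2 = (6)^2 = 36.
s1^2+s2^2 = 25 + 4 = 29.
term1 = 36/116 = 0.310345.
term2 = 0.5*ln(29/20.0) = 0.185782.
DB = 0.310345 + 0.185782 = 0.4961

0.4961


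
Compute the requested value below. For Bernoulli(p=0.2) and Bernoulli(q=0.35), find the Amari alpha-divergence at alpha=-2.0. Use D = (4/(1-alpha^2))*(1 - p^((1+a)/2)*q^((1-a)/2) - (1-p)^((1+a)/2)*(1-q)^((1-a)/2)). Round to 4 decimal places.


Amari alpha-divergence:
D = (4/(1-alpha^2))*(1 - p^((1+a)/2)*q^((1-a)/2) - (1-p)^((1+a)/2)*(1-q)^((1-a)/2)).
alpha = -2.0, p = 0.2, q = 0.35.
e1 = (1+alpha)/2 = -0.5, e2 = (1-alpha)/2 = 1.5.
t1 = p^e1 * q^e2 = 0.2^-0.5 * 0.35^1.5 = 0.463006.
t2 = (1-p)^e1 * (1-q)^e2 = 0.8^-0.5 * 0.65^1.5 = 0.585902.
4/(1-alpha^2) = -1.333333.
D = -1.333333*(1 - 0.463006 - 0.585902) = 0.0652

0.0652


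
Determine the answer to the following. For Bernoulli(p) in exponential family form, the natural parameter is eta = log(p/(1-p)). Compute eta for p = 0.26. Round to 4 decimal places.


Natural parameter for Bernoulli: eta = log(p/(1-p)).
p = 0.26, 1-p = 0.74.
p/(1-p) = 0.351351.
eta = log(0.351351) = -1.0460

-1.0460


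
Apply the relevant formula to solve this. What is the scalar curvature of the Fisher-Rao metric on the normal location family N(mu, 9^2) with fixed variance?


This family has a single free parameter, so its statistical manifold
is 1-dimensional. The Riemann curvature tensor of any 1-dimensional
Riemannian manifold vanishes identically, so R = 0.

0


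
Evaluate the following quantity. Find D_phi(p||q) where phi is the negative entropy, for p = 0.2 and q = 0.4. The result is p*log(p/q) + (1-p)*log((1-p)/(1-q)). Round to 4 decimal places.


Bregman divergence with negative entropy generator:
D = p*log(p/q) + (1-p)*log((1-p)/(1-q)).
p = 0.2, q = 0.4.
p*log(p/q) = 0.2*log(0.2/0.4) = -0.138629.
(1-p)*log((1-p)/(1-q)) = 0.8*log(0.8/0.6) = 0.230146.
D = -0.138629 + 0.230146 = 0.0915

0.0915


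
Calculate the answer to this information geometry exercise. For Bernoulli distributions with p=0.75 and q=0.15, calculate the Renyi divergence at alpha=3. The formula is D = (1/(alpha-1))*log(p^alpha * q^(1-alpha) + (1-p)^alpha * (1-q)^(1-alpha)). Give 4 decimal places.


Renyi divergence of order alpha between Bernoulli distributions:
D = (1/(alpha-1))*log(p^alpha * q^(1-alpha) + (1-p)^alpha * (1-q)^(1-alpha)).
alpha = 3, p = 0.75, q = 0.15.
p^alpha * q^(1-alpha) = 0.75^3 * 0.15^-2 = 18.75.
(1-p)^alpha * (1-q)^(1-alpha) = 0.25^3 * 0.85^-2 = 0.021626.
sum = 18.75 + 0.021626 = 18.771626.
D = (1/2)*log(18.771626) = 1.4662

1.4662


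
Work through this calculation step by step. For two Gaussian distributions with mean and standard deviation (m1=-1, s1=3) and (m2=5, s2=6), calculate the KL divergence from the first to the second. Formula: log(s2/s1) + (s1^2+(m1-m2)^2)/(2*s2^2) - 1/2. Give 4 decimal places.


KL divergence between normal distributions:
KL = log(s2/s1) + (s1^2 + (m1-m2)^2)/(2*s2^2) - 1/2.
log(6/3) = 0.693147.
(3^2 + (-1-5)^2)/(2*6^2) = (9 + 36)/72 = 0.625.
KL = 0.693147 + 0.625 - 0.5 = 0.8181

0.8181


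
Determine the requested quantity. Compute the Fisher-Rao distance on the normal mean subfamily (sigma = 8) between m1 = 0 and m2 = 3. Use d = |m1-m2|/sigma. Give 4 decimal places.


On the fixed-variance normal subfamily, geodesic distance = |m1-m2|/sigma.
|0 - 3| = 3.
sigma = 8.
d = 3/8 = 0.3750

0.3750


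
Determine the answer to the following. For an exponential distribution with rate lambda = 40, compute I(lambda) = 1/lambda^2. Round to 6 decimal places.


Fisher information for exponential: I(lambda) = 1/lambda^2.
lambda = 40, lambda^2 = 1600.
I = 1/1600 = 0.000625

0.000625


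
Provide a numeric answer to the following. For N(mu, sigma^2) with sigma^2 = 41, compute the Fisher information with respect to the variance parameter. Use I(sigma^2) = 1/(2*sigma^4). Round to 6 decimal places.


Fisher information for variance: I(sigma^2) = 1/(2*sigma^4).
sigma^2 = 41, so sigma^4 = 1681.
I = 1/(2*1681) = 1/3362 = 0.000297

0.000297


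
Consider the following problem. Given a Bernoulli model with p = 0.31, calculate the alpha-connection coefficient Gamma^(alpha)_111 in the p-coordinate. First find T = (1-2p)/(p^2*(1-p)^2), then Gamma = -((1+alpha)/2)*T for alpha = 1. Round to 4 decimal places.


Skewness (Amari-Chentsov) tensor: T = (1-2p)/(p^2*(1-p)^2).
p = 0.31, 1-2p = 0.38, p^2 = 0.0961, (1-p)^2 = 0.4761.
T = 0.38/(0.0961 * 0.4761) = 8.305428.
In the p-coordinate, Gamma^(alpha) = Gamma^(0) - (alpha/2)*T with Gamma^(0) = (1/2)*g'(p) = -T/2,
so Gamma^(alpha) = -((1+alpha)/2)*T.
alpha = 1, -(1+alpha)/2 = -1.0.
Gamma = -1.0 * 8.305428 = -8.3054

-8.3054


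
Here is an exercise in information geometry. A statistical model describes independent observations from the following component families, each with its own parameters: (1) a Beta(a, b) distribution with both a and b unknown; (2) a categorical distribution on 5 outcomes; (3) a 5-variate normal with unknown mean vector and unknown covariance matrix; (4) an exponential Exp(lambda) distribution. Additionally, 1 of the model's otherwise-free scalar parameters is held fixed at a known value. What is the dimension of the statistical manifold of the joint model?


The dimension of a statistical manifold equals the number of free
(independent) real parameters of the model. For a product of independent
blocks the parameter counts add.
- Beta (a, b): 2.
- categorical on 5 outcomes (probabilities sum to 1): 5-1 = 4.
- 5-variate normal: 5 (mean) + 5*6/2 = 15 (symmetric covariance) = 20.
- exponential (lambda): 1.
Total = 2 + 4 + 20 + 1 = 27.
1 parameter(s) fixed at known values: 27 - 1 = 26.
Dimension = 26

26


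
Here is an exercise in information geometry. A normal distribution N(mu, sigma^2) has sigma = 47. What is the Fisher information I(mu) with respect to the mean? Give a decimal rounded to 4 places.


The Fisher information for the mean of a normal distribution is I(mu) = 1/sigma^2.
sigma = 47, so sigma^2 = 2209.
I(mu) = 1/2209 = 0.0005

0.0005


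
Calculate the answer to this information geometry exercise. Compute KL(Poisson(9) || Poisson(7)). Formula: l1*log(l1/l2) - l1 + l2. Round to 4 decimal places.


KL divergence for Poisson:
KL = l1*log(l1/l2) - l1 + l2.
l1 = 9, l2 = 7.
log(9/7) = 0.251314.
l1*log(l1/l2) = 9 * 0.251314 = 2.26183.
KL = 2.26183 - 9 + 7 = 0.2618

0.2618


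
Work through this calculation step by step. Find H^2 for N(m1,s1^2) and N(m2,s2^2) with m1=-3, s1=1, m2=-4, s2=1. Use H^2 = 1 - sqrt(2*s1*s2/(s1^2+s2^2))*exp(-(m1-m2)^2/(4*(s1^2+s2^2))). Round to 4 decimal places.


Squared Hellinger distance for Gaussians:
H^2 = 1 - sqrt(2*s1*s2/(s1^2+s2^2)) * exp(-(m1-m2)^2/(4*(s1^2+s2^2))).
s1^2 = 1, s2^2 = 1, s1^2+s2^2 = 2.
sqrt(2*1*1/(2)) = 1.0.
(m1-m2)^2 = (1)^2 = 1.
exp(-1/(4*2)) = exp(-0.125) = 0.882497.
H^2 = 1 - 1.0*0.882497 = 0.1175

0.1175


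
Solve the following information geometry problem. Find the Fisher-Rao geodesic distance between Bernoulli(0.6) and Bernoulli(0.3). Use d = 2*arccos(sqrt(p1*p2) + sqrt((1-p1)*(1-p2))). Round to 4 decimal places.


Geodesic distance on Bernoulli manifold:
d(p1,p2) = 2*arccos(sqrt(p1*p2) + sqrt((1-p1)*(1-p2))).
sqrt(p1*p2) = sqrt(0.6*0.3) = 0.424264.
sqrt((1-p1)*(1-p2)) = sqrt(0.4*0.7) = 0.52915.
arg = 0.424264 + 0.52915 = 0.953414.
d = 2*arccos(0.953414) = 0.6129

0.6129


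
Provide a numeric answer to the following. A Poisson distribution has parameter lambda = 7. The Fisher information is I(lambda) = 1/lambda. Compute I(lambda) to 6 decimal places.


Fisher information for Poisson: I(lambda) = 1/lambda.
lambda = 7.
I(lambda) = 1/7 = 0.142857

0.142857


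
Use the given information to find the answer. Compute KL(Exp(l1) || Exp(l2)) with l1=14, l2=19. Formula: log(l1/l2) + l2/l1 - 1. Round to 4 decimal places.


KL divergence for exponential family:
KL = log(l1/l2) + l2/l1 - 1.
log(14/19) = -0.305382.
19/14 = 1.357143.
KL = -0.305382 + 1.357143 - 1 = 0.0518

0.0518


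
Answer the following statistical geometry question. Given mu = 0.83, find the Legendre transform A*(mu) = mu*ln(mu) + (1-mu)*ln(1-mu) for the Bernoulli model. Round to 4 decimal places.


Legendre transform for Bernoulli:
A*(mu) = mu*log(mu) + (1-mu)*log(1-mu).
mu = 0.83, 1-mu = 0.17.
mu*log(mu) = 0.83*log(0.83) = -0.154654.
(1-mu)*log(1-mu) = 0.17*log(0.17) = -0.301233.
A* = -0.154654 + -0.301233 = -0.4559

-0.4559


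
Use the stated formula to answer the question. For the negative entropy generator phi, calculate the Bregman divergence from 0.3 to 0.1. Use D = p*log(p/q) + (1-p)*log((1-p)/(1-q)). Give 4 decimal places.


Bregman divergence with negative entropy generator:
D = p*log(p/q) + (1-p)*log((1-p)/(1-q)).
p = 0.3, q = 0.1.
p*log(p/q) = 0.3*log(0.3/0.1) = 0.329584.
(1-p)*log((1-p)/(1-q)) = 0.7*log(0.7/0.9) = -0.17592.
D = 0.329584 + -0.17592 = 0.1537

0.1537


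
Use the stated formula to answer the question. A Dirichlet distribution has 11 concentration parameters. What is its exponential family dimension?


Exponential family dimension calculation:
Dirichlet with 11 components has 11 natural parameters.

11


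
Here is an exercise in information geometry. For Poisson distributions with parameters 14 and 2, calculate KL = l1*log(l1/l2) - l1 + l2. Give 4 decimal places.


KL divergence for Poisson:
KL = l1*log(l1/l2) - l1 + l2.
l1 = 14, l2 = 2.
log(14/2) = 1.94591.
l1*log(l1/l2) = 14 * 1.94591 = 27.242742.
KL = 27.242742 - 14 + 2 = 15.2427

15.2427


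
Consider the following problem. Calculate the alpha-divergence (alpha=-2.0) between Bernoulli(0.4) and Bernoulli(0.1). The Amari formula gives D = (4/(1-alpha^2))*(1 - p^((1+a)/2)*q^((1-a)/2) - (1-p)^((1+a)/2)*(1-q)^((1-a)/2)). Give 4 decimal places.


Amari alpha-divergence:
D = (4/(1-alpha^2))*(1 - p^((1+a)/2)*q^((1-a)/2) - (1-p)^((1+a)/2)*(1-q)^((1-a)/2)).
alpha = -2.0, p = 0.4, q = 0.1.
e1 = (1+alpha)/2 = -0.5, e2 = (1-alpha)/2 = 1.5.
t1 = p^e1 * q^e2 = 0.4^-0.5 * 0.1^1.5 = 0.05.
t2 = (1-p)^e1 * (1-q)^e2 = 0.6^-0.5 * 0.9^1.5 = 1.10227.
4/(1-alpha^2) = -1.333333.
D = -1.333333*(1 - 0.05 - 1.10227) = 0.2030

0.2030


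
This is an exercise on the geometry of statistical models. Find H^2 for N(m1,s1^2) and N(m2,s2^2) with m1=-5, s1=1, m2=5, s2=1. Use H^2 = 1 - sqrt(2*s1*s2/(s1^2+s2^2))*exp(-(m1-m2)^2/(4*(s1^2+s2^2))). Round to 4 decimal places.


Squared Hellinger distance for Gaussians:
H^2 = 1 - sqrt(2*s1*s2/(s1^2+s2^2)) * exp(-(m1-m2)^2/(4*(s1^2+s2^2))).
s1^2 = 1, s2^2 = 1, s1^2+s2^2 = 2.
sqrt(2*1*1/(2)) = 1.0.
(m1-m2)^2 = (-10)^2 = 100.
exp(-100/(4*2)) = exp(-12.5) = 4e-06.
H^2 = 1 - 1.0*4e-06 = 1.0000

1.0000


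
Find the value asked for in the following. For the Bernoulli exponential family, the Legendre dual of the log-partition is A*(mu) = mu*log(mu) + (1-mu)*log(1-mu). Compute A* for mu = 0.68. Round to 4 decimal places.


Legendre transform for Bernoulli:
A*(mu) = mu*log(mu) + (1-mu)*log(1-mu).
mu = 0.68, 1-mu = 0.32.
mu*log(mu) = 0.68*log(0.68) = -0.26225.
(1-mu)*log(1-mu) = 0.32*log(0.32) = -0.364619.
A* = -0.26225 + -0.364619 = -0.6269

-0.6269


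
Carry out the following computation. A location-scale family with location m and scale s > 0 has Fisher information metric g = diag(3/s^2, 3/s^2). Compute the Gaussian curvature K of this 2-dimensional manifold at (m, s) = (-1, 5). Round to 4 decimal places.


The metric has the form g = (A dm^2 + B ds^2)/s^2 with A = 3, B = 3.
Substitute u = sqrt(A/B)*m: g = B*(du^2 + ds^2)/s^2, i.e. B times the
Poincare upper half-plane metric, which has constant Gaussian curvature -1.
Scaling a 2D metric by a constant c divides the Gaussian curvature by c,
so K = -1/B = -1/(3) = -0.3333 everywhere (the point (m, s) = (-1, 5) is irrelevant:
the curvature is constant).
The requested Gaussian curvature is K = -0.3333.

-0.3333


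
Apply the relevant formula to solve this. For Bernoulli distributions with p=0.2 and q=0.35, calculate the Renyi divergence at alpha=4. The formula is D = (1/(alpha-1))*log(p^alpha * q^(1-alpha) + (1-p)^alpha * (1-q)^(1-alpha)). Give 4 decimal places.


Renyi divergence of order alpha between Bernoulli distributions:
D = (1/(alpha-1))*log(p^alpha * q^(1-alpha) + (1-p)^alpha * (1-q)^(1-alpha)).
alpha = 4, p = 0.2, q = 0.35.
p^alpha * q^(1-alpha) = 0.2^4 * 0.35^-3 = 0.037318.
(1-p)^alpha * (1-q)^(1-alpha) = 0.8^4 * 0.65^-3 = 1.491488.
sum = 0.037318 + 1.491488 = 1.528806.
D = (1/3)*log(1.528806) = 0.1415

0.1415


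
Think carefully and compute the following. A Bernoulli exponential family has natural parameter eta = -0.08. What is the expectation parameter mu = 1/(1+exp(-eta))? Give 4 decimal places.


Dual coordinate (expectation parameter) for Bernoulli:
mu = 1/(1+exp(-eta)).
eta = -0.08.
exp(-eta) = exp(0.08) = 1.083287.
mu = 1/(1+1.083287) = 0.4800

0.4800


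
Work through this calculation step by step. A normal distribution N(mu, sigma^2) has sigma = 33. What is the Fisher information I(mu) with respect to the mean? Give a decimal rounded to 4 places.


The Fisher information for the mean of a normal distribution is I(mu) = 1/sigma^2.
sigma = 33, so sigma^2 = 1089.
I(mu) = 1/1089 = 0.0009

0.0009


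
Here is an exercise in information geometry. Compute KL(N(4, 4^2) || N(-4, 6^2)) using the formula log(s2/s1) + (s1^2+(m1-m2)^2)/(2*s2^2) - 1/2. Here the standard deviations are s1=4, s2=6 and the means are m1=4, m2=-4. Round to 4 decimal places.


KL divergence between normal distributions:
KL = log(s2/s1) + (s1^2 + (m1-m2)^2)/(2*s2^2) - 1/2.
log(6/4) = 0.405465.
(4^2 + (4--4)^2)/(2*6^2) = (16 + 64)/72 = 1.111111.
KL = 0.405465 + 1.111111 - 0.5 = 1.0166

1.0166


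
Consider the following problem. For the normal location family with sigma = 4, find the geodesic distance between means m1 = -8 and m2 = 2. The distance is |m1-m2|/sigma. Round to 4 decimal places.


On the fixed-variance normal subfamily, geodesic distance = |m1-m2|/sigma.
|-8 - 2| = 10.
sigma = 4.
d = 10/4 = 2.5000

2.5000


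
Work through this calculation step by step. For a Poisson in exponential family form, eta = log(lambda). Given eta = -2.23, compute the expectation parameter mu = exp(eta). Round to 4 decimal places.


Expectation parameter for Poisson exponential family:
mu = exp(eta).
eta = -2.23.
mu = exp(-2.23) = 0.1075

0.1075


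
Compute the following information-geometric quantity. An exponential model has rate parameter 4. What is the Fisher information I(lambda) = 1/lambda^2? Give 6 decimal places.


Fisher information for exponential: I(lambda) = 1/lambda^2.
lambda = 4, lambda^2 = 16.
I = 1/16 = 0.062500

0.062500


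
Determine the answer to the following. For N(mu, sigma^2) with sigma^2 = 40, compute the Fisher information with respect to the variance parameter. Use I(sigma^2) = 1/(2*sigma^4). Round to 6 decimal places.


Fisher information for variance: I(sigma^2) = 1/(2*sigma^4).
sigma^2 = 40, so sigma^4 = 1600.
I = 1/(2*1600) = 1/3200 = 0.000313

0.000313


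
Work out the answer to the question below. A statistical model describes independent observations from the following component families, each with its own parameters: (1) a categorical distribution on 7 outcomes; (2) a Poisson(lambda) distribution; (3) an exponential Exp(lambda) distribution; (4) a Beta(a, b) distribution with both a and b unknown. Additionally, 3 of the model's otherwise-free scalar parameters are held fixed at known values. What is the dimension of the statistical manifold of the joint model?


The dimension of a statistical manifold equals the number of free
(independent) real parameters of the model. For a product of independent
blocks the parameter counts add.
- categorical on 7 outcomes (probabilities sum to 1): 7-1 = 6.
- Poisson (lambda): 1.
- exponential (lambda): 1.
- Beta (a, b): 2.
Total = 6 + 1 + 1 + 2 = 10.
3 parameter(s) fixed at known values: 10 - 3 = 7.
Dimension = 7

7


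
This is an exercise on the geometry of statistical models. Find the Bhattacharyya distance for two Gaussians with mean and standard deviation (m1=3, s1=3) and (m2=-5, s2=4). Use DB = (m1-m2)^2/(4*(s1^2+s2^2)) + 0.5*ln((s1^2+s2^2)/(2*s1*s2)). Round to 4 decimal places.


Bhattacharyya distance between two Gaussians:
DB = (m1-m2)^2/(4*(s1^2+s2^2)) + (1/2)*ln((s1^2+s2^2)/(2*s1*s2)).
(m1-m2)^2 = (8)^2 = 64.
s1^2+s2^2 = 9 + 16 = 25.
term1 = 64/100 = 0.64.
term2 = 0.5*ln(25/24.0) = 0.020411.
DB = 0.64 + 0.020411 = 0.6604

0.6604


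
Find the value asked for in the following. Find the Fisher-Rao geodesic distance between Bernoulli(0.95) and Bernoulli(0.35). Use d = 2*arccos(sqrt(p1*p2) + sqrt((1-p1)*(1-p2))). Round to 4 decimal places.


Geodesic distance on Bernoulli manifold:
d(p1,p2) = 2*arccos(sqrt(p1*p2) + sqrt((1-p1)*(1-p2))).
sqrt(p1*p2) = sqrt(0.95*0.35) = 0.576628.
sqrt((1-p1)*(1-p2)) = sqrt(0.05*0.65) = 0.180278.
arg = 0.576628 + 0.180278 = 0.756906.
d = 2*arccos(0.756906) = 1.4245

1.4245


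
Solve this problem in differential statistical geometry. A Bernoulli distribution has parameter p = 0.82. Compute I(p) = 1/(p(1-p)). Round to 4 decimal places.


For Bernoulli(p), Fisher information is I(p) = 1/(p*(1-p)).
p = 0.82, 1-p = 0.18.
p*(1-p) = 0.1476.
I(p) = 1/0.1476 = 6.7751

6.7751


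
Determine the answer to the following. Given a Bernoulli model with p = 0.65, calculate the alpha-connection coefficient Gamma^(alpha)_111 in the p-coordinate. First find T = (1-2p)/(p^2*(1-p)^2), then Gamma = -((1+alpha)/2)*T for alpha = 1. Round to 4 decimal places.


Skewness (Amari-Chentsov) tensor: T = (1-2p)/(p^2*(1-p)^2).
p = 0.65, 1-2p = -0.3, p^2 = 0.4225, (1-p)^2 = 0.1225.
T = -0.3/(0.4225 * 0.1225) = -5.796401.
In the p-coordinate, Gamma^(alpha) = Gamma^(0) - (alpha/2)*T with Gamma^(0) = (1/2)*g'(p) = -T/2,
so Gamma^(alpha) = -((1+alpha)/2)*T.
alpha = 1, -(1+alpha)/2 = -1.0.
Gamma = -1.0 * -5.796401 = 5.7964

5.7964


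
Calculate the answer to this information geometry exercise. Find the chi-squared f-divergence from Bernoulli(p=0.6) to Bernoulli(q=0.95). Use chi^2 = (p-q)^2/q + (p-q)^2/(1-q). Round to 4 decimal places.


Chi-squared divergence between Bernoulli distributions:
chi^2 = (p-q)^2/q + (p-q)^2/(1-q).
p = 0.6, q = 0.95, p-q = -0.35.
(p-q)^2 = 0.1225.
term1 = 0.1225/0.95 = 0.128947.
term2 = 0.1225/0.05 = 2.45.
chi^2 = 0.128947 + 2.45 = 2.5789

2.5789


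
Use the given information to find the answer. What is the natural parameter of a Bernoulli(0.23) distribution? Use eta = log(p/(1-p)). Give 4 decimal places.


Natural parameter for Bernoulli: eta = log(p/(1-p)).
p = 0.23, 1-p = 0.77.
p/(1-p) = 0.298701.
eta = log(0.298701) = -1.2083

-1.2083


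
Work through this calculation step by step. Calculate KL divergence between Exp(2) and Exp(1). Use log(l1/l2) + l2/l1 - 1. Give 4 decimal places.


KL divergence for exponential family:
KL = log(l1/l2) + l2/l1 - 1.
log(2/1) = 0.693147.
1/2 = 0.5.
KL = 0.693147 + 0.5 - 1 = 0.1931

0.1931


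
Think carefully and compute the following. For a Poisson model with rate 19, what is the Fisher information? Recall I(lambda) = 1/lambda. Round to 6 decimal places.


Fisher information for Poisson: I(lambda) = 1/lambda.
lambda = 19.
I(lambda) = 1/19 = 0.052632

0.052632


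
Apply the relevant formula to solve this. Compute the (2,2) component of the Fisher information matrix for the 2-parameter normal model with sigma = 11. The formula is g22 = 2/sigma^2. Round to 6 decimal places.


For the 2-parameter normal family, the Fisher metric has:
  g11 = 1/sigma^2, g22 = 2/sigma^2.
sigma = 11, sigma^2 = 121.
g22 = 0.016529

0.016529


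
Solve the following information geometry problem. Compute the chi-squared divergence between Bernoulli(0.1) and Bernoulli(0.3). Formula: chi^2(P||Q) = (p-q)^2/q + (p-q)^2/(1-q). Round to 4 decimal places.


Chi-squared divergence between Bernoulli distributions:
chi^2 = (p-q)^2/q + (p-q)^2/(1-q).
p = 0.1, q = 0.3, p-q = -0.2.
(p-q)^2 = 0.04.
term1 = 0.04/0.3 = 0.133333.
term2 = 0.04/0.7 = 0.057143.
chi^2 = 0.133333 + 0.057143 = 0.1905

0.1905


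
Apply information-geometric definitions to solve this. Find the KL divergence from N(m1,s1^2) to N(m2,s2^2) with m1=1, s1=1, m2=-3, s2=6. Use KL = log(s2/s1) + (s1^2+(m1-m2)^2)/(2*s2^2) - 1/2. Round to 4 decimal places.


KL divergence between normal distributions:
KL = log(s2/s1) + (s1^2 + (m1-m2)^2)/(2*s2^2) - 1/2.
log(6/1) = 1.791759.
(1^2 + (1--3)^2)/(2*6^2) = (1 + 16)/72 = 0.236111.
KL = 1.791759 + 0.236111 - 0.5 = 1.5279

1.5279


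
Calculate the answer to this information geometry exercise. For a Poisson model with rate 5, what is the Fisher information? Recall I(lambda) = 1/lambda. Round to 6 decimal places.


Fisher information for Poisson: I(lambda) = 1/lambda.
lambda = 5.
I(lambda) = 1/5 = 0.200000

0.200000


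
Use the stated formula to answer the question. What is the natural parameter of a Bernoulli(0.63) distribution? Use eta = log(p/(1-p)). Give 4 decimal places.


Natural parameter for Bernoulli: eta = log(p/(1-p)).
p = 0.63, 1-p = 0.37.
p/(1-p) = 1.702703.
eta = log(1.702703) = 0.5322

0.5322


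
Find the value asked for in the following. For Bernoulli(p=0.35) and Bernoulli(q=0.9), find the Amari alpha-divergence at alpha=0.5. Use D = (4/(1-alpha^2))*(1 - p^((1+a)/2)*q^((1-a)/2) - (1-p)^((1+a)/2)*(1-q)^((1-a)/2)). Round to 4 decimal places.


Amari alpha-divergence:
D = (4/(1-alpha^2))*(1 - p^((1+a)/2)*q^((1-a)/2) - (1-p)^((1+a)/2)*(1-q)^((1-a)/2)).
alpha = 0.5, p = 0.35, q = 0.9.
e1 = (1+alpha)/2 = 0.75, e2 = (1-alpha)/2 = 0.25.
t1 = p^e1 * q^e2 = 0.35^0.75 * 0.9^0.25 = 0.443212.
t2 = (1-p)^e1 * (1-q)^e2 = 0.65^0.75 * 0.1^0.25 = 0.407085.
4/(1-alpha^2) = 5.333333.
D = 5.333333*(1 - 0.443212 - 0.407085) = 0.7984

0.7984


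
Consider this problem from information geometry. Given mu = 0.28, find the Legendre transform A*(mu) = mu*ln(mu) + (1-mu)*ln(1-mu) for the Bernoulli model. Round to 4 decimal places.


Legendre transform for Bernoulli:
A*(mu) = mu*log(mu) + (1-mu)*log(1-mu).
mu = 0.28, 1-mu = 0.72.
mu*log(mu) = 0.28*log(0.28) = -0.35643.
(1-mu)*log(1-mu) = 0.72*log(0.72) = -0.236523.
A* = -0.35643 + -0.236523 = -0.5930

-0.5930


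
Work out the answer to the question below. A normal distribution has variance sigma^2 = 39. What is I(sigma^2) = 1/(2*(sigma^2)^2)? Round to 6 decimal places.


Fisher information for variance: I(sigma^2) = 1/(2*sigma^4).
sigma^2 = 39, so sigma^4 = 1521.
I = 1/(2*1521) = 1/3042 = 0.000329

0.000329


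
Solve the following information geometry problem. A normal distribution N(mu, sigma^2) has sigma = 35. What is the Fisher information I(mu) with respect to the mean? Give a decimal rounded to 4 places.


The Fisher information for the mean of a normal distribution is I(mu) = 1/sigma^2.
sigma = 35, so sigma^2 = 1225.
I(mu) = 1/1225 = 0.0008

0.0008


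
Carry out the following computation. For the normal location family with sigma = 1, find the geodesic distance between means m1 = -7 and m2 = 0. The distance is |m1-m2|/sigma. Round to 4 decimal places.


On the fixed-variance normal subfamily, geodesic distance = |m1-m2|/sigma.
|-7 - 0| = 7.
sigma = 1.
d = 7/1 = 7.0000

7.0000


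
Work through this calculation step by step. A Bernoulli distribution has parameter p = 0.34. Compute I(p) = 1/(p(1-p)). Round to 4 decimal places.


For Bernoulli(p), Fisher information is I(p) = 1/(p*(1-p)).
p = 0.34, 1-p = 0.66.
p*(1-p) = 0.2244.
I(p) = 1/0.2244 = 4.4563

4.4563


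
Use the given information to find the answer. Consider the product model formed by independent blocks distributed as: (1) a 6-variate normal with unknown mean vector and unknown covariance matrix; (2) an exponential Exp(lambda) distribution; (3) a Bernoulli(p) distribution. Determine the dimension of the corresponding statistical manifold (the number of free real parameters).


The dimension of a statistical manifold equals the number of free
(independent) real parameters of the model. For a product of independent
blocks the parameter counts add.
- 6-variate normal: 6 (mean) + 6*7/2 = 21 (symmetric covariance) = 27.
- exponential (lambda): 1.
- Bernoulli (p): 1.
Total = 27 + 1 + 1 = 29.
Dimension = 29

29


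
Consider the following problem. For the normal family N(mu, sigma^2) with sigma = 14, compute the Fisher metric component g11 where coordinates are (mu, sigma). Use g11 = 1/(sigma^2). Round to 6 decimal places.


For the 2-parameter normal family, the Fisher metric has:
  g11 = 1/sigma^2, g22 = 2/sigma^2.
sigma = 14, sigma^2 = 196.
g11 = 0.005102

0.005102


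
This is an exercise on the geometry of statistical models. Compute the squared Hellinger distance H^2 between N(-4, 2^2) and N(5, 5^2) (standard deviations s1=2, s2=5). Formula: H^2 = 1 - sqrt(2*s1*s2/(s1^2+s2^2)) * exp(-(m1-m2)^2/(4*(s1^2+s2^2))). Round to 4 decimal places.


Squared Hellinger distance for Gaussians:
H^2 = 1 - sqrt(2*s1*s2/(s1^2+s2^2)) * exp(-(m1-m2)^2/(4*(s1^2+s2^2))).
s1^2 = 4, s2^2 = 25, s1^2+s2^2 = 29.
sqrt(2*2*5/(29)) = 0.830455.
(m1-m2)^2 = (-9)^2 = 81.
exp(-81/(4*29)) = exp(-0.698276) = 0.497442.
H^2 = 1 - 0.830455*0.497442 = 0.5869

0.5869


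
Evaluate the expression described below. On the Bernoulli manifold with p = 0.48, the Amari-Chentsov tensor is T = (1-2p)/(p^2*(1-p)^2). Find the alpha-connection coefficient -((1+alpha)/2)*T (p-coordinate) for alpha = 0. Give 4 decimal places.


Skewness (Amari-Chentsov) tensor: T = (1-2p)/(p^2*(1-p)^2).
p = 0.48, 1-2p = 0.04, p^2 = 0.2304, (1-p)^2 = 0.2704.
T = 0.04/(0.2304 * 0.2704) = 0.642053.
In the p-coordinate, Gamma^(alpha) = Gamma^(0) - (alpha/2)*T with Gamma^(0) = (1/2)*g'(p) = -T/2,
so Gamma^(alpha) = -((1+alpha)/2)*T.
alpha = 0, -(1+alpha)/2 = -0.5.
Gamma = -0.5 * 0.642053 = -0.3210

-0.3210


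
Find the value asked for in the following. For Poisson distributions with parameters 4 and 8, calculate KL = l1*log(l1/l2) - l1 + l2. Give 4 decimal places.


KL divergence for Poisson:
KL = l1*log(l1/l2) - l1 + l2.
l1 = 4, l2 = 8.
log(4/8) = -0.693147.
l1*log(l1/l2) = 4 * -0.693147 = -2.772589.
KL = -2.772589 - 4 + 8 = 1.2274

1.2274


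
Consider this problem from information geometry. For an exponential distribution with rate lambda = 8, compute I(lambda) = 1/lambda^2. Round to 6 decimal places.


Fisher information for exponential: I(lambda) = 1/lambda^2.
lambda = 8, lambda^2 = 64.
I = 1/64 = 0.015625

0.015625


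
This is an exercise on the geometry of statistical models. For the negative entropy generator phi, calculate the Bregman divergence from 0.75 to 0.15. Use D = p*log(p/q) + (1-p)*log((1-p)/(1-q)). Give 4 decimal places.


Bregman divergence with negative entropy generator:
D = p*log(p/q) + (1-p)*log((1-p)/(1-q)).
p = 0.75, q = 0.15.
p*log(p/q) = 0.75*log(0.75/0.15) = 1.207078.
(1-p)*log((1-p)/(1-q)) = 0.25*log(0.25/0.85) = -0.305944.
D = 1.207078 + -0.305944 = 0.9011

0.9011


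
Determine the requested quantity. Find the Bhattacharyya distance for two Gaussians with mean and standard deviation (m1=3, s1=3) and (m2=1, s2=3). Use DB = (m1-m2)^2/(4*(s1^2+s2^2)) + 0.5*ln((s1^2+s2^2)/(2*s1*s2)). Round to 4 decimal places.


Bhattacharyya distance between two Gaussians:
DB = (m1-m2)^2/(4*(s1^2+s2^2)) + (1/2)*ln((s1^2+s2^2)/(2*s1*s2)).
(m1-m2)^2 = (2)^2 = 4.
s1^2+s2^2 = 9 + 9 = 18.
term1 = 4/72 = 0.055556.
term2 = 0.5*ln(18/18.0) = 0.0.
DB = 0.055556 + 0.0 = 0.0556

0.0556


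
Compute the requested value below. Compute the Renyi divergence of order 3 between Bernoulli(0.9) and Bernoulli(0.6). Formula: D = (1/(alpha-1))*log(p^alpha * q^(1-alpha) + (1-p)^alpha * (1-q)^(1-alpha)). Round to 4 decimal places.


Renyi divergence of order alpha between Bernoulli distributions:
D = (1/(alpha-1))*log(p^alpha * q^(1-alpha) + (1-p)^alpha * (1-q)^(1-alpha)).
alpha = 3, p = 0.9, q = 0.6.
p^alpha * q^(1-alpha) = 0.9^3 * 0.6^-2 = 2.025.
(1-p)^alpha * (1-q)^(1-alpha) = 0.1^3 * 0.4^-2 = 0.00625.
sum = 2.025 + 0.00625 = 2.03125.
D = (1/2)*log(2.03125) = 0.3543

0.3543


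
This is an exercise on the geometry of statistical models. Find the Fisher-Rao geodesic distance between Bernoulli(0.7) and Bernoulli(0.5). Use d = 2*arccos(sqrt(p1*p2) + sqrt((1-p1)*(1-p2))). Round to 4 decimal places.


Geodesic distance on Bernoulli manifold:
d(p1,p2) = 2*arccos(sqrt(p1*p2) + sqrt((1-p1)*(1-p2))).
sqrt(p1*p2) = sqrt(0.7*0.5) = 0.591608.
sqrt((1-p1)*(1-p2)) = sqrt(0.3*0.5) = 0.387298.
arg = 0.591608 + 0.387298 = 0.978906.
d = 2*arccos(0.978906) = 0.4115

0.4115


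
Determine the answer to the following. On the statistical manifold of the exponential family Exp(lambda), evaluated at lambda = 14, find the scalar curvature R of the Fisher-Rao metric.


This family has a single free parameter, so its statistical manifold
is 1-dimensional. The Riemann curvature tensor of any 1-dimensional
Riemannian manifold vanishes identically, so R = 0.

0


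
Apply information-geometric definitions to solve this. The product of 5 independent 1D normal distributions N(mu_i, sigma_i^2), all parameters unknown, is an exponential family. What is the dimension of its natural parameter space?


Exponential family dimension calculation:
Each univariate normal has two natural parameters (mu/sigma^2 and -1/(2 sigma^2)).
With 5 independent components, dim = 2 * 5 = 10.

10


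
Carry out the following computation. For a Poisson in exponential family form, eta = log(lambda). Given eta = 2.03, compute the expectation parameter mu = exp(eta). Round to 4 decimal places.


Expectation parameter for Poisson exponential family:
mu = exp(eta).
eta = 2.03.
mu = exp(2.03) = 7.6141

7.6141


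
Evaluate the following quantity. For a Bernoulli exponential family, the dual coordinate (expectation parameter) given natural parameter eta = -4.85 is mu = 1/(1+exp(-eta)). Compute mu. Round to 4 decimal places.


Dual coordinate (expectation parameter) for Bernoulli:
mu = 1/(1+exp(-eta)).
eta = -4.85.
exp(-eta) = exp(4.85) = 127.74039.
mu = 1/(1+127.74039) = 0.0078

0.0078


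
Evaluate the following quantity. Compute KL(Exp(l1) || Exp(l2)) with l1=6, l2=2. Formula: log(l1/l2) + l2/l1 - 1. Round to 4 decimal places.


KL divergence for exponential family:
KL = log(l1/l2) + l2/l1 - 1.
log(6/2) = 1.098612.
2/6 = 0.333333.
KL = 1.098612 + 0.333333 - 1 = 0.4319

0.4319


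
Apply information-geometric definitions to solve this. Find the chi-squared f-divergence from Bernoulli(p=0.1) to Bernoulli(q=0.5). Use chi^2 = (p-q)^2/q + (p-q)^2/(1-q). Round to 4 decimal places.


Chi-squared divergence between Bernoulli distributions:
chi^2 = (p-q)^2/q + (p-q)^2/(1-q).
p = 0.1, q = 0.5, p-q = -0.4.
(p-q)^2 = 0.16.
term1 = 0.16/0.5 = 0.32.
term2 = 0.16/0.5 = 0.32.
chi^2 = 0.32 + 0.32 = 0.6400

0.6400


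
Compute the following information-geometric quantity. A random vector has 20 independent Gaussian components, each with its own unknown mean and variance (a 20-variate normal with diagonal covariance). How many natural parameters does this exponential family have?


Exponential family dimension calculation:
Each univariate normal has two natural parameters (mu/sigma^2 and -1/(2 sigma^2)).
With 20 independent components, dim = 2 * 20 = 40.

40


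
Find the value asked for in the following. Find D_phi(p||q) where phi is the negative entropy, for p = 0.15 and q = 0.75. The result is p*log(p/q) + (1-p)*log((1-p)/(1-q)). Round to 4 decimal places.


Bregman divergence with negative entropy generator:
D = p*log(p/q) + (1-p)*log((1-p)/(1-q)).
p = 0.15, q = 0.75.
p*log(p/q) = 0.15*log(0.15/0.75) = -0.241416.
(1-p)*log((1-p)/(1-q)) = 0.85*log(0.85/0.25) = 1.040209.
D = -0.241416 + 1.040209 = 0.7988

0.7988


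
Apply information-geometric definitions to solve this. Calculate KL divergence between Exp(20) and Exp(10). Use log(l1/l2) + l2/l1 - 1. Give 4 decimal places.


KL divergence for exponential family:
KL = log(l1/l2) + l2/l1 - 1.
log(20/10) = 0.693147.
10/20 = 0.5.
KL = 0.693147 + 0.5 - 1 = 0.1931

0.1931


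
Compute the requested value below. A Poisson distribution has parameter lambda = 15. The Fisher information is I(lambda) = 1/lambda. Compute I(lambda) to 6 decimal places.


Fisher information for Poisson: I(lambda) = 1/lambda.
lambda = 15.
I(lambda) = 1/15 = 0.066667

0.066667


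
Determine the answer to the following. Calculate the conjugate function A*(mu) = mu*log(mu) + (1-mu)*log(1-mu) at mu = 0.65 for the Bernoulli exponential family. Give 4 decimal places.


Legendre transform for Bernoulli:
A*(mu) = mu*log(mu) + (1-mu)*log(1-mu).
mu = 0.65, 1-mu = 0.35.
mu*log(mu) = 0.65*log(0.65) = -0.280009.
(1-mu)*log(1-mu) = 0.35*log(0.35) = -0.367438.
A* = -0.280009 + -0.367438 = -0.6474

-0.6474


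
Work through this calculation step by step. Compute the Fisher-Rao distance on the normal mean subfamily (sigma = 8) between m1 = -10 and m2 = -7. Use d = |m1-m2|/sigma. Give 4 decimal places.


On the fixed-variance normal subfamily, geodesic distance = |m1-m2|/sigma.
|-10 - -7| = 3.
sigma = 8.
d = 3/8 = 0.3750

0.3750


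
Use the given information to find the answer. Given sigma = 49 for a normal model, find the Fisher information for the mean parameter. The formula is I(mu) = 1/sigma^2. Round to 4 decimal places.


The Fisher information for the mean of a normal distribution is I(mu) = 1/sigma^2.
sigma = 49, so sigma^2 = 2401.
I(mu) = 1/2401 = 0.0004

0.0004


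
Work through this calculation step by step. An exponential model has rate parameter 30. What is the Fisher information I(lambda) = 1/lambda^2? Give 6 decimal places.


Fisher information for exponential: I(lambda) = 1/lambda^2.
lambda = 30, lambda^2 = 900.
I = 1/900 = 0.001111

0.001111


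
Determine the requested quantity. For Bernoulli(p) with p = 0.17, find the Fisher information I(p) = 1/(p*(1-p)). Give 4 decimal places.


For Bernoulli(p), Fisher information is I(p) = 1/(p*(1-p)).
p = 0.17, 1-p = 0.83.
p*(1-p) = 0.1411.
I(p) = 1/0.1411 = 7.0872

7.0872


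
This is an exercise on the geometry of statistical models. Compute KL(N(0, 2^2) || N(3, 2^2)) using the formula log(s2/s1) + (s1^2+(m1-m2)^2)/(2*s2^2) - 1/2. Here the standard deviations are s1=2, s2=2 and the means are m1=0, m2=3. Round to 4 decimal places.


KL divergence between normal distributions:
KL = log(s2/s1) + (s1^2 + (m1-m2)^2)/(2*s2^2) - 1/2.
log(2/2) = 0.0.
(2^2 + (0-3)^2)/(2*2^2) = (4 + 9)/8 = 1.625.
KL = 0.0 + 1.625 - 0.5 = 1.1250

1.1250


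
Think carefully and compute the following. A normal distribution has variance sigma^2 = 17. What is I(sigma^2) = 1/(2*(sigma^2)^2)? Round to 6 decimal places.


Fisher information for variance: I(sigma^2) = 1/(2*sigma^4).
sigma^2 = 17, so sigma^4 = 289.
I = 1/(2*289) = 1/578 = 0.001730

0.001730


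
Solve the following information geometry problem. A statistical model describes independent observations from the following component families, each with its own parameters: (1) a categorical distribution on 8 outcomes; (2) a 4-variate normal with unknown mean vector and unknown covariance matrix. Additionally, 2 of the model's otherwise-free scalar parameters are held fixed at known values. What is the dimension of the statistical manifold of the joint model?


The dimension of a statistical manifold equals the number of free
(independent) real parameters of the model. For a product of independent
blocks the parameter counts add.
- categorical on 8 outcomes (probabilities sum to 1): 8-1 = 7.
- 4-variate normal: 4 (mean) + 4*5/2 = 10 (symmetric covariance) = 14.
Total = 7 + 14 = 21.
2 parameter(s) fixed at known values: 21 - 2 = 19.
Dimension = 19

19


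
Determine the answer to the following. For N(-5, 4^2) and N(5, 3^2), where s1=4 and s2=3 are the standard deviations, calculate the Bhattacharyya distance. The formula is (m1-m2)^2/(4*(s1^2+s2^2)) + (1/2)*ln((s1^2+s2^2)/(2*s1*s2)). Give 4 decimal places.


Bhattacharyya distance between two Gaussians:
DB = (m1-m2)^2/(4*(s1^2+s2^2)) + (1/2)*ln((s1^2+s2^2)/(2*s1*s2)).
(m1-m2)^2 = (-10)^2 = 100.
s1^2+s2^2 = 16 + 9 = 25.
term1 = 100/100 = 1.0.
term2 = 0.5*ln(25/24.0) = 0.020411.
DB = 1.0 + 0.020411 = 1.0204

1.0204


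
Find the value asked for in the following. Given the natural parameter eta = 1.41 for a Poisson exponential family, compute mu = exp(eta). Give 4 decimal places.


Expectation parameter for Poisson exponential family:
mu = exp(eta).
eta = 1.41.
mu = exp(1.41) = 4.0960

4.0960


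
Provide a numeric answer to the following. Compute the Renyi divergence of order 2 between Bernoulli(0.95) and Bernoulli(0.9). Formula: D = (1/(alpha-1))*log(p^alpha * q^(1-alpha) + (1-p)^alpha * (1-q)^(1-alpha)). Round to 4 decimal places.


Renyi divergence of order alpha between Bernoulli distributions:
D = (1/(alpha-1))*log(p^alpha * q^(1-alpha) + (1-p)^alpha * (1-q)^(1-alpha)).
alpha = 2, p = 0.95, q = 0.9.
p^alpha * q^(1-alpha) = 0.95^2 * 0.9^-1 = 1.002778.
(1-p)^alpha * (1-q)^(1-alpha) = 0.05^2 * 0.1^-1 = 0.025.
sum = 1.002778 + 0.025 = 1.027778.
D = (1/1)*log(1.027778) = 0.0274

0.0274


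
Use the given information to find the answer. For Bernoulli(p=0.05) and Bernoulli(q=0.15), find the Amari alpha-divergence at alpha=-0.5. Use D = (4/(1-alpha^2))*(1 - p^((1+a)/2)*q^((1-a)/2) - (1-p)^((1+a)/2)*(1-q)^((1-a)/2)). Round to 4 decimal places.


Amari alpha-divergence:
D = (4/(1-alpha^2))*(1 - p^((1+a)/2)*q^((1-a)/2) - (1-p)^((1+a)/2)*(1-q)^((1-a)/2)).
alpha = -0.5, p = 0.05, q = 0.15.
e1 = (1+alpha)/2 = 0.25, e2 = (1-alpha)/2 = 0.75.
t1 = p^e1 * q^e2 = 0.05^0.25 * 0.15^0.75 = 0.113975.
t2 = (1-p)^e1 * (1-q)^e2 = 0.95^0.25 * 0.85^0.75 = 0.873967.
4/(1-alpha^2) = 5.333333.
D = 5.333333*(1 - 0.113975 - 0.873967) = 0.0643

0.0643


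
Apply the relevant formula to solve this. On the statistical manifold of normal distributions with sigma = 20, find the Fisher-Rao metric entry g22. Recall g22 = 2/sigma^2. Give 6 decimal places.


For the 2-parameter normal family, the Fisher metric has:
  g11 = 1/sigma^2, g22 = 2/sigma^2.
sigma = 20, sigma^2 = 400.
g22 = 0.005000

0.005000
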